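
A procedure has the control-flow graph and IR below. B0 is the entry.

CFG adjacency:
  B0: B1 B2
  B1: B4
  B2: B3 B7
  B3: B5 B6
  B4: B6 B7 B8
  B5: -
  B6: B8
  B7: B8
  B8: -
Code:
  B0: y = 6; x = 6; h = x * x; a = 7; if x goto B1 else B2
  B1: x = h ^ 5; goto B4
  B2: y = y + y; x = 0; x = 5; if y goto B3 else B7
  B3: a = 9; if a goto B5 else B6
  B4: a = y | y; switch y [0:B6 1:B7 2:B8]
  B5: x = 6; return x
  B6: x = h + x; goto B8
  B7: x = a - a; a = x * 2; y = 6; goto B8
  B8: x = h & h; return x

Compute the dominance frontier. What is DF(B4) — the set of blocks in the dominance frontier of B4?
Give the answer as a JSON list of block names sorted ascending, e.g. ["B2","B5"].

Answer: ["B6", "B7", "B8"]

Working:
idom tree: B1←B0 B2←B0 B3←B2 B4←B1 B5←B3 B6←B0 B7←B0 B8←B0
Dom∩ at merges:
  B6: preds {B3,B4}: {B0,B2,B3} ∩ {B0,B1,B4} = {B0}; idom=B0
  B7: preds {B2,B4}: {B0,B2} ∩ {B0,B1,B4} = {B0}; idom=B0
  B8: preds {B4,B6,B7}: {B0,B1,B4} ∩ {B0,B6} ∩ {B0,B7} = {B0}; idom=B0

DF walk-up:
  join B6 pred B3: B3→B2 stop@B0
  join B6 pred B4: B4→B1 stop@B0
  join B7 pred B2: B2 stop@B0
  join B7 pred B4: B4→B1 stop@B0
  join B8 pred B4: B4→B1 stop@B0
  join B8 pred B6: B6 stop@B0
  join B8 pred B7: B7 stop@B0
  DF(B0)=∅
  DF(B1)={B6,B7,B8}
  DF(B2)={B6,B7}
  DF(B3)={B6}
  DF(B4)={B6,B7,B8}
  DF(B5)=∅
  DF(B6)={B8}
  DF(B7)={B8}
  DF(B8)=∅

DF(B4) = ["B6", "B7", "B8"]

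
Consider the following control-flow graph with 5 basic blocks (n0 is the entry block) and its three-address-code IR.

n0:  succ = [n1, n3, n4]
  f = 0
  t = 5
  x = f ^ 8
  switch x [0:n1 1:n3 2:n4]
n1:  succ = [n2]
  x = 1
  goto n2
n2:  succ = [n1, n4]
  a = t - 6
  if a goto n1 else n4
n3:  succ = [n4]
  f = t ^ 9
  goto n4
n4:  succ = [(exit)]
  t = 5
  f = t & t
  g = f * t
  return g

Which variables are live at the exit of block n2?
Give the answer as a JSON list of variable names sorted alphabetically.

Per-block:
  n0: def={f,t,x} ue=∅
  n1: def={x} ue=∅
  n2: def={a} ue={t}
  n3: def={f} ue={t}
  n4: def={f,g,t} ue=∅

Live sets:
  n0: in=∅ out={t}
  n1: in={t} out={t}
  n2: in={t} out={t}
  n3: in={t} out=∅
  n4: in=∅ out=∅

live-out(n2) = ["t"]

Answer: ["t"]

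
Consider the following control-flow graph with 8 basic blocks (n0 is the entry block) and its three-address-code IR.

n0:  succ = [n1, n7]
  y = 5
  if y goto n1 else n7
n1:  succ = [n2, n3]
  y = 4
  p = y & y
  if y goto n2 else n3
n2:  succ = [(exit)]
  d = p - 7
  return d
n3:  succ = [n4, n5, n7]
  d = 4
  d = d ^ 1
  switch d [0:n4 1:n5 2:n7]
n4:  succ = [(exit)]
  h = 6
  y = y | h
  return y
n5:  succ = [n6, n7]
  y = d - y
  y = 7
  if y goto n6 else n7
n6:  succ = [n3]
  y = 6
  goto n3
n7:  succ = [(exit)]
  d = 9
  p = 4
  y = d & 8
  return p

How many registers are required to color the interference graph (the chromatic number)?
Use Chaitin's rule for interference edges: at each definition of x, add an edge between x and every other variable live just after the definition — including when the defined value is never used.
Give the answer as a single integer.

Per-block:
  n0: def={y} ue=∅
  n1: def={p,y} ue=∅
  n2: def={d} ue={p}
  n3: def={d} ue=∅
  n4: def={h,y} ue={y}
  n5: def={y} ue={d,y}
  n6: def={y} ue=∅
  n7: def={d,p,y} ue=∅

Liveness:
  n0 li=∅ lo=∅
  n1 li=∅ lo={p,y}
  n2 li={p} lo=∅
  n3 li={y} lo={d,y}
  n4 li={y} lo=∅
  n5 li={d,y} lo=∅
  n6 li=∅ lo={y}
  n7 li=∅ lo=∅

Interfere edges:
  d — {p,y}
  h — {y}
  p — {d,y}
  y — {d,h,p}

Registers:
  clique {d,p,y} ⇒ need ≥ 3
  assign d→r1 h→r1 p→r2 y→r0 — no edge inside a register ⇒ χ ≤ 3
  χ = 3

Answer: 3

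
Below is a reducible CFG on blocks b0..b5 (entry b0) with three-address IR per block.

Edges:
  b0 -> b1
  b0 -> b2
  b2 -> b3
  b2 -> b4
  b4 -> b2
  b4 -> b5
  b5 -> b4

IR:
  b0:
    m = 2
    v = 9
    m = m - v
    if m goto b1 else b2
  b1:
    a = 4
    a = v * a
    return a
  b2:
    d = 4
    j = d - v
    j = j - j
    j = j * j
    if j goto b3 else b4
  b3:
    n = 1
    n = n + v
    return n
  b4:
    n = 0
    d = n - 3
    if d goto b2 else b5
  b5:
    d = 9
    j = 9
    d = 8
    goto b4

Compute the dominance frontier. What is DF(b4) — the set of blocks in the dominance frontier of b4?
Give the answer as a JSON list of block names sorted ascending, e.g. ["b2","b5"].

idom tree: b1←b0 b2←b0 b3←b2 b4←b2 b5←b4
Dom∩ at merges:
  b2: preds {b0,b4}: {b0} ∩ {b0,b2,b4} = {b0}; idom=b0
  b4: preds {b2,b5}: {b0,b2} ∩ {b0,b2,b4,b5} = {b0,b2}; idom=b2

Frontier:
  join b2 pred b0: · stop@b0
  join b2 pred b4: b4→b2 stop@b0
  join b4 pred b2: · stop@b2
  join b4 pred b5: b5→b4 stop@b2
  b0: DF=∅
  b1: DF=∅
  b2: DF={b2}
  b3: DF=∅
  b4: DF={b2,b4}
  b5: DF={b4}

DF(b4) = ["b2", "b4"]

Answer: ["b2", "b4"]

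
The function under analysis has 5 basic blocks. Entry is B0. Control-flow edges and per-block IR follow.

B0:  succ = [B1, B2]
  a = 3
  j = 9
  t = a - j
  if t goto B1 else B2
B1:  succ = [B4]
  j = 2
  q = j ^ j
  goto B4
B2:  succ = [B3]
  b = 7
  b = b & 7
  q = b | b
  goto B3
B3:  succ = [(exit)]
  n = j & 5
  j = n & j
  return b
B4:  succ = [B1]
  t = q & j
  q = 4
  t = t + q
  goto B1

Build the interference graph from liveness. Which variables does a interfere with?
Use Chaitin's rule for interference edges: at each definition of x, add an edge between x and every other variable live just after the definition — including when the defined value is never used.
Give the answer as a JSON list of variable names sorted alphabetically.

def/use:
  B0: {a,j,t} / ∅
  B1: {j,q} / ∅
  B2: {b,q} / ∅
  B3: {j,n} / {b,j}
  B4: {q,t} / {j,q}

Live sets:
  B0: in=∅ out={j}
  B1: in=∅ out={j,q}
  B2: in={j} out={b,j}
  B3: in={b,j} out=∅
  B4: in={j,q} out=∅

Interfere edges:
  a↔{j}
  b↔{j,n,q}
  j↔{a,b,n,q,t}
  n↔{b,j}
  q↔{b,j,t}
  t↔{j,q}

N(a) = ["j"]

Answer: ["j"]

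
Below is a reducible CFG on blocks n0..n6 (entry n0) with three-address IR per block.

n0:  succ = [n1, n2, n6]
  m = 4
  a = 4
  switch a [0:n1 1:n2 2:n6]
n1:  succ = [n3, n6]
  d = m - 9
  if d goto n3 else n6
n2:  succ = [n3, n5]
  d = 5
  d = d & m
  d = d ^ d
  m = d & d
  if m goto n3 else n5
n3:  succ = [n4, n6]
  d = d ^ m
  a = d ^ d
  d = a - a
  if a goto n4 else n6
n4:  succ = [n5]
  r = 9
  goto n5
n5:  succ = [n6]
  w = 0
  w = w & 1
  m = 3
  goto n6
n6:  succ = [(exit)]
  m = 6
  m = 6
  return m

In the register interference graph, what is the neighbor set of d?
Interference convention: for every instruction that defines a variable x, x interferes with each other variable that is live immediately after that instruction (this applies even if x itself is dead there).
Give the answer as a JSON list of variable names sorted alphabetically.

Per-block:
  n0 def {a,m} use ∅
  n1 def {d} use {m}
  n2 def {d,m} use {m}
  n3 def {a,d} use {d,m}
  n4 def {r} use ∅
  n5 def {m,w} use ∅
  n6 def {m} use ∅

Live sets:
  live n0: ∅→{m}
  live n1: {m}→{d,m}
  live n2: {m}→{d,m}
  live n3: {d,m}→∅
  live n4: ∅→∅
  live n5: ∅→∅
  live n6: ∅→∅

Conflict graph:
  a: {d,m}
  d: {a,m}
  m: {a,d}
  r: ∅
  w: ∅

N(d) = ["a", "m"]

Answer: ["a", "m"]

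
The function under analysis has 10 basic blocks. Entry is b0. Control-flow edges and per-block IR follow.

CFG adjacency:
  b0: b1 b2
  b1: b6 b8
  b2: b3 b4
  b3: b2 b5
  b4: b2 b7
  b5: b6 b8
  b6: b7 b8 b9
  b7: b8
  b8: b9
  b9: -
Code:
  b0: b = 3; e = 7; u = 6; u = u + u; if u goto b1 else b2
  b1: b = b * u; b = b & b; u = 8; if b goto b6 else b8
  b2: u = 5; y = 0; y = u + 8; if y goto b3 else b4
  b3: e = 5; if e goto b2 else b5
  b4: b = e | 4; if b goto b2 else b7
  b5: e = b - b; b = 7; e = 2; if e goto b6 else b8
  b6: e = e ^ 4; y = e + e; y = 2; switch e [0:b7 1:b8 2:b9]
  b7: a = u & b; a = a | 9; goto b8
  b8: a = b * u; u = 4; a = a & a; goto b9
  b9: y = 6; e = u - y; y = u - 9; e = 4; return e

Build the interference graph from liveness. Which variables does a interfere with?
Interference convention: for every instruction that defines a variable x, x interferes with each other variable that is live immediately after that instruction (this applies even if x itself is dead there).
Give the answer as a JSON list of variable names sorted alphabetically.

Per-block:
  b0 def {b,e,u} use ∅
  b1 def {b,u} use {b,u}
  b2 def {u,y} use ∅
  b3 def {e} use ∅
  b4 def {b} use {e}
  b5 def {b,e} use {b}
  b6 def {e,y} use {e}
  b7 def {a} use {b,u}
  b8 def {a,u} use {b,u}
  b9 def {e,y} use {u}

Backward fixpoint:
  b0 li=∅ lo={b,e,u}
  b1 li={b,e,u} lo={b,e,u}
  b2 li={b,e} lo={b,e,u}
  b3 li={b,u} lo={b,e,u}
  b4 li={e,u} lo={b,e,u}
  b5 li={b,u} lo={b,e,u}
  b6 li={b,e,u} lo={b,u}
  b7 li={b,u} lo={b,u}
  b8 li={b,u} lo={u}
  b9 li={u} lo=∅

Interfere edges:
  a — {b,u}
  b — {a,e,u,y}
  e — {b,u,y}
  u — {a,b,e,y}
  y — {b,e,u}

N(a) = ["b", "u"]

Answer: ["b", "u"]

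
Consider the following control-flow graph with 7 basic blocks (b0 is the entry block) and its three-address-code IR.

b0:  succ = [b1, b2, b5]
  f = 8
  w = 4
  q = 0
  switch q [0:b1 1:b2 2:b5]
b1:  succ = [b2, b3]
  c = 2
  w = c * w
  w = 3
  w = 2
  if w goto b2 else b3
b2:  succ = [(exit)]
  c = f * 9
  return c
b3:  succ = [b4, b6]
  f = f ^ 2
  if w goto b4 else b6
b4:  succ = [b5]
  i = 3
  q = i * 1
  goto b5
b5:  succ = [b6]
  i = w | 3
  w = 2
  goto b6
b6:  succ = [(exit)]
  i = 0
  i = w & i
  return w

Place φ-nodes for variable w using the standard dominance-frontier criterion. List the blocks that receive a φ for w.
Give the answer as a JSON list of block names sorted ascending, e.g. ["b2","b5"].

Answer: ["b2", "b5", "b6"]

Analysis:
idom tree: b1←b0 b2←b0 b3←b1 b4←b3 b5←b0 b6←b0
Dom∩ at merges:
  b2: preds {b0,b1}: {b0} ∩ {b0,b1} = {b0}; idom=b0
  b5: preds {b0,b4}: {b0} ∩ {b0,b1,b3,b4} = {b0}; idom=b0
  b6: preds {b3,b5}: {b0,b1,b3} ∩ {b0,b5} = {b0}; idom=b0

DF derivation:
  join b2 pred b0: · stop@b0
  join b2 pred b1: b1 stop@b0
  join b5 pred b0: · stop@b0
  join b5 pred b4: b4→b3→b1 stop@b0
  join b6 pred b3: b3→b1 stop@b0
  join b6 pred b5: b5 stop@b0
  b0: DF=∅
  b1: DF={b2,b5,b6}
  b2: DF=∅
  b3: DF={b5,b6}
  b4: DF={b5}
  b5: DF={b6}
  b6: DF=∅

φ for w: defs {b0,b1,b5}
  DF⁺ = {b2,b5,b6}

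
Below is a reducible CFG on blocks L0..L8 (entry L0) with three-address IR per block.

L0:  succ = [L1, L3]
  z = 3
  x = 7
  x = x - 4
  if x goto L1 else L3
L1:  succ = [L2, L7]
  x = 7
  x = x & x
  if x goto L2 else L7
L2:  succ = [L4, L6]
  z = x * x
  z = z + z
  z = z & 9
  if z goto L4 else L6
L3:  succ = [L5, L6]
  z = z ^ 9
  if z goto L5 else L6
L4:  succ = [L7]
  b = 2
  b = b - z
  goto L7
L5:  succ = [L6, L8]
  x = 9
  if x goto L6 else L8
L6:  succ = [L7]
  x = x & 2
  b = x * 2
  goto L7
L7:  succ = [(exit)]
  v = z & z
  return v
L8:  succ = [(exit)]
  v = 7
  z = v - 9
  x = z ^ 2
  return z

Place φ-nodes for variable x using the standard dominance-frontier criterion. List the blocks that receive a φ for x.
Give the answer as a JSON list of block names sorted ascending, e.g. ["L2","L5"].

idom tree: L1←L0 L2←L1 L3←L0 L4←L2 L5←L3 L6←L0 L7←L0 L8←L5
Join-block Dom:
  L6: preds {L2,L3,L5}: {L0,L1,L2} ∩ {L0,L3} ∩ {L0,L3,L5} = {L0}; idom=L0
  L7: preds {L1,L4,L6}: {L0,L1} ∩ {L0,L1,L2,L4} ∩ {L0,L6} = {L0}; idom=L0

Frontier:
  L6←L2: walk L2→L1 to L0
  L6←L3: walk L3 to L0
  L6←L5: walk L5→L3 to L0
  L7←L1: walk L1 to L0
  L7←L4: walk L4→L2→L1 to L0
  L7←L6: walk L6 to L0
  DF(L0)=∅
  DF(L1)={L6,L7}
  DF(L2)={L6,L7}
  DF(L3)={L6}
  DF(L4)={L7}
  DF(L5)={L6}
  DF(L6)={L7}
  DF(L7)=∅
  DF(L8)=∅

φ for x: defs {L0,L1,L5,L6,L8}
  DF⁺ = {L6,L7}

Answer: ["L6", "L7"]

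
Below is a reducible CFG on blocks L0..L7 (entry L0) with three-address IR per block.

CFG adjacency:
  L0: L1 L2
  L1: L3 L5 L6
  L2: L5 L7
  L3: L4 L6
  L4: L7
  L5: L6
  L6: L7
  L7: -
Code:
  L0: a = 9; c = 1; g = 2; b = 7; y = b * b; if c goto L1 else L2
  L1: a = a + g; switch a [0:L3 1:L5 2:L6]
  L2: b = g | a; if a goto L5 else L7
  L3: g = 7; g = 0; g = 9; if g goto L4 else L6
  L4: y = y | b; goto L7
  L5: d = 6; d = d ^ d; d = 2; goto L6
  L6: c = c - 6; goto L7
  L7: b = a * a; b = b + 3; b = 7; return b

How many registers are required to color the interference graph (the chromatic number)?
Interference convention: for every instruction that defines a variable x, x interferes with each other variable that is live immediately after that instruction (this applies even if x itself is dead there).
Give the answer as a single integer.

Answer: 5

Analysis:
Block summaries:
  L0 def {a,b,c,g,y} use ∅
  L1 def {a} use {a,g}
  L2 def {b} use {a,g}
  L3 def {g} use ∅
  L4 def {y} use {b,y}
  L5 def {d} use ∅
  L6 def {c} use {c}
  L7 def {b} use {a}

Backward fixpoint:
  L0: in=∅ out={a,b,c,g,y}
  L1: in={a,b,c,g,y} out={a,b,c,y}
  L2: in={a,c,g} out={a,c}
  L3: in={a,b,c,y} out={a,b,c,y}
  L4: in={a,b,y} out={a}
  L5: in={a,c} out={a,c}
  L6: in={a,c} out={a}
  L7: in={a} out=∅

Interference:
  a: {b,c,d,g,y}
  b: {a,c,g,y}
  c: {a,b,d,g,y}
  d: {a,c}
  g: {a,b,c,y}
  y: {a,b,c,g}

Chromatic number:
  {a,b,c,g,y} pairwise interfere (5-clique) ⇒ χ ≥ 5
  assign a→r0 b→r2 c→r1 d→r2 g→r3 y→r4 — no edge inside a register ⇒ χ ≤ 5
  χ = 5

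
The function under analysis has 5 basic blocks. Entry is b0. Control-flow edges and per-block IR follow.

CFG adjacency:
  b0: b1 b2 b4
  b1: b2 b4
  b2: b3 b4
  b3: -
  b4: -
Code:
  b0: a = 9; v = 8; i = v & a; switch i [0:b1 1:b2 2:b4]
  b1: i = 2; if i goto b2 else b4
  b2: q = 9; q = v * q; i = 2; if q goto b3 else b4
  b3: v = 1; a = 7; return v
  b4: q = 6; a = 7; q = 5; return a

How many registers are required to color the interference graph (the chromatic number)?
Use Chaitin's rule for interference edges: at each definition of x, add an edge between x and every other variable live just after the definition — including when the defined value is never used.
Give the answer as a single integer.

Answer: 3

Working:
Per-block:
  b0: def={a,i,v} ue=∅
  b1: def={i} ue=∅
  b2: def={i,q} ue={v}
  b3: def={a,v} ue=∅
  b4: def={a,q} ue=∅

Backward fixpoint:
  b0: in=∅ out={v}
  b1: in={v} out={v}
  b2: in={v} out=∅
  b3: in=∅ out=∅
  b4: in=∅ out=∅

Interfere edges:
  a↔{q,v}
  i↔{q,v}
  q↔{a,i,v}
  v↔{a,i,q}

Registers:
  clique {a,q,v} ⇒ need ≥ 3
  assign a→c2 i→c2 q→c0 v→c1 — no edge inside a register ⇒ χ ≤ 3
  χ = 3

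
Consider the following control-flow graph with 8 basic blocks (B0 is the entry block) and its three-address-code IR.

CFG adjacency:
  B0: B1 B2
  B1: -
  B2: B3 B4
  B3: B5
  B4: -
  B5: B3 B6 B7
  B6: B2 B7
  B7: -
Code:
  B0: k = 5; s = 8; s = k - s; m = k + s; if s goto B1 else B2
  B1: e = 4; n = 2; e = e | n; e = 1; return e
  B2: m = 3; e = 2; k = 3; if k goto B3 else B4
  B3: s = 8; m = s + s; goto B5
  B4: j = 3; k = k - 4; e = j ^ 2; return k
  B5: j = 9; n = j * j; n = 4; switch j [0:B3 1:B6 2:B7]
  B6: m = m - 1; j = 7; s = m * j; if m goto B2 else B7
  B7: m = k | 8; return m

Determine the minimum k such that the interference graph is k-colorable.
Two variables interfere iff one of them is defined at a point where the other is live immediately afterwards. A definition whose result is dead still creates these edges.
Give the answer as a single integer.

Block summaries:
  B0: def={k,m,s} ue=∅
  B1: def={e,n} ue=∅
  B2: def={e,k,m} ue=∅
  B3: def={m,s} ue=∅
  B4: def={e,j,k} ue={k}
  B5: def={j,n} ue=∅
  B6: def={j,m,s} ue={m}
  B7: def={m} ue={k}

Live sets:
  B0 li=∅ lo=∅
  B1 li=∅ lo=∅
  B2 li=∅ lo={k}
  B3 li={k} lo={k,m}
  B4 li={k} lo=∅
  B5 li={k,m} lo={k,m}
  B6 li={k,m} lo={k}
  B7 li={k} lo=∅

Conflict graph:
  e — {k,n}
  j — {k,m,n}
  k — {e,j,m,n,s}
  m — {j,k,n,s}
  n — {e,j,k,m}
  s — {k,m}

Colouring:
  lower bound: {j,k,m,n} mutually conflict ⇒ χ ≥ 4
  4-colouring: r0={k}  r1={e,m}  r2={n,s}  r3={j}
  χ = 4

Answer: 4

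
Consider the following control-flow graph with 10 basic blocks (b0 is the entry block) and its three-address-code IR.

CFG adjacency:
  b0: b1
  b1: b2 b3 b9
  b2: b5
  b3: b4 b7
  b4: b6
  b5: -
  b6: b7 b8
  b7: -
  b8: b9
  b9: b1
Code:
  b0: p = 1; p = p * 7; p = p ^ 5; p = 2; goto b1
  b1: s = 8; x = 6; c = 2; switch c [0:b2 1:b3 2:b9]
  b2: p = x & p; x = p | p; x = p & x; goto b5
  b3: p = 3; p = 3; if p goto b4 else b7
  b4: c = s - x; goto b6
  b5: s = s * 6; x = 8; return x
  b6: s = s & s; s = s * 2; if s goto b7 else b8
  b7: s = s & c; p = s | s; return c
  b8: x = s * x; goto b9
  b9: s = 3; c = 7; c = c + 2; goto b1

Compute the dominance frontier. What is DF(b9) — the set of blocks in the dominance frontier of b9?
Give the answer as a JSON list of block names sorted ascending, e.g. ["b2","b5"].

Answer: ["b1"]

Working:
idom tree: b1←b0 b2←b1 b3←b1 b4←b3 b5←b2 b6←b4 b7←b3 b8←b6 b9←b1
Dom∩ at merges:
  b1: preds {b0,b9}: {b0} ∩ {b0,b1,b9} = {b0}; idom=b0
  b7: preds {b3,b6}: {b0,b1,b3} ∩ {b0,b1,b3,b4,b6} = {b0,b1,b3}; idom=b3
  b9: preds {b1,b8}: {b0,b1} ∩ {b0,b1,b3,b4,b6,b8} = {b0,b1}; idom=b1

DF walk-up:
  b1←b0: walk · to b0
  b1←b9: walk b9→b1 to b0
  b7←b3: walk · to b3
  b7←b6: walk b6→b4 to b3
  b9←b1: walk · to b1
  b9←b8: walk b8→b6→b4→b3 to b1
  b0 → ∅
  b1 → {b1}
  b2 → ∅
  b3 → {b9}
  b4 → {b7,b9}
  b5 → ∅
  b6 → {b7,b9}
  b7 → ∅
  b8 → {b9}
  b9 → {b1}

DF(b9) = ["b1"]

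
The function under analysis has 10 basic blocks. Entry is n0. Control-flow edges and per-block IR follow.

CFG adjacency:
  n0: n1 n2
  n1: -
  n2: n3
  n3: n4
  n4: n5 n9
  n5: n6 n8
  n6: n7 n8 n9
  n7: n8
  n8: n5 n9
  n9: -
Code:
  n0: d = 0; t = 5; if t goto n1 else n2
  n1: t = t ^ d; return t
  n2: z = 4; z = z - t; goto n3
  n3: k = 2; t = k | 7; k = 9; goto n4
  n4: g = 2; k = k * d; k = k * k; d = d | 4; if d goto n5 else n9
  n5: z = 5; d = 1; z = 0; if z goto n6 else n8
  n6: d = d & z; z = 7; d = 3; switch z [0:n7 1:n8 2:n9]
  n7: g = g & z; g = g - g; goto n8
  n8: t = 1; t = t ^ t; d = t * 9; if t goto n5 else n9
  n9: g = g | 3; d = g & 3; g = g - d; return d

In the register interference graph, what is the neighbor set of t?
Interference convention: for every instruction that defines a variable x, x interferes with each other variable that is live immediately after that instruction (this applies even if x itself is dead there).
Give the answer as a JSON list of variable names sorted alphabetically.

Answer: ["d", "g", "z"]

Analysis:
Block summaries:
  n0: def={d,t} ue=∅
  n1: def={t} ue={d,t}
  n2: def={z} ue={t}
  n3: def={k,t} ue=∅
  n4: def={d,g,k} ue={d,k}
  n5: def={d,z} ue=∅
  n6: def={d,z} ue={d,z}
  n7: def={g} ue={g,z}
  n8: def={d,t} ue=∅
  n9: def={d,g} ue={g}

Liveness:
  live n0: ∅→{d,t}
  live n1: {d,t}→∅
  live n2: {d,t}→{d}
  live n3: {d}→{d,k}
  live n4: {d,k}→{g}
  live n5: {g}→{d,g,z}
  live n6: {d,g,z}→{g,z}
  live n7: {g,z}→{g}
  live n8: {g}→{g}
  live n9: {g}→∅

Interference:
  d — {g,k,t,z}
  g — {d,k,t,z}
  k — {d,g}
  t — {d,g,z}
  z — {d,g,t}

N(t) = ["d", "g", "z"]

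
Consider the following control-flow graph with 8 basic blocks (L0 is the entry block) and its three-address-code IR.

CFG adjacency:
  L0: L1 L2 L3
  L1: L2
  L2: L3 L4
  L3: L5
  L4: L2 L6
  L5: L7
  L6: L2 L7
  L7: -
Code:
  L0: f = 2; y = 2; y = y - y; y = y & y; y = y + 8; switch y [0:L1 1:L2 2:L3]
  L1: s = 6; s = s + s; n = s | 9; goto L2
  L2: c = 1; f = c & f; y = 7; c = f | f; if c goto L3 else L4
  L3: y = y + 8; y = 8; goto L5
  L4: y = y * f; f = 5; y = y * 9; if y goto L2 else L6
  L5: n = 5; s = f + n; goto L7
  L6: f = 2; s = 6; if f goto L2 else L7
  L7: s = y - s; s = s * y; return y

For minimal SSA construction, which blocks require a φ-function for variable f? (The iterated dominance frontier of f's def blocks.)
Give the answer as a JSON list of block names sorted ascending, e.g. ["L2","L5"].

idom tree: L1←L0 L2←L0 L3←L0 L4←L2 L5←L3 L6←L4 L7←L0
Dom at joins:
  L2: preds {L0,L1,L4,L6}: {L0} ∩ {L0,L1} ∩ {L0,L2,L4} ∩ {L0,L2,L4,L6} = {L0}; idom=L0
  L3: preds {L0,L2}: {L0} ∩ {L0,L2} = {L0}; idom=L0
  L7: preds {L5,L6}: {L0,L3,L5} ∩ {L0,L2,L4,L6} = {L0}; idom=L0

DF walk-up:
  L2←L0: walk · to L0
  L2←L1: walk L1 to L0
  L2←L4: walk L4→L2 to L0
  L2←L6: walk L6→L4→L2 to L0
  L3←L0: walk · to L0
  L3←L2: walk L2 to L0
  L7←L5: walk L5→L3 to L0
  L7←L6: walk L6→L4→L2 to L0
  L0 → ∅
  L1 → {L2}
  L2 → {L2,L3,L7}
  L3 → {L7}
  L4 → {L2,L7}
  L5 → {L7}
  L6 → {L2,L7}
  L7 → ∅

φ for f: defs {L0,L2,L4,L6}
  DF⁺ = {L2,L3,L7}

Answer: ["L2", "L3", "L7"]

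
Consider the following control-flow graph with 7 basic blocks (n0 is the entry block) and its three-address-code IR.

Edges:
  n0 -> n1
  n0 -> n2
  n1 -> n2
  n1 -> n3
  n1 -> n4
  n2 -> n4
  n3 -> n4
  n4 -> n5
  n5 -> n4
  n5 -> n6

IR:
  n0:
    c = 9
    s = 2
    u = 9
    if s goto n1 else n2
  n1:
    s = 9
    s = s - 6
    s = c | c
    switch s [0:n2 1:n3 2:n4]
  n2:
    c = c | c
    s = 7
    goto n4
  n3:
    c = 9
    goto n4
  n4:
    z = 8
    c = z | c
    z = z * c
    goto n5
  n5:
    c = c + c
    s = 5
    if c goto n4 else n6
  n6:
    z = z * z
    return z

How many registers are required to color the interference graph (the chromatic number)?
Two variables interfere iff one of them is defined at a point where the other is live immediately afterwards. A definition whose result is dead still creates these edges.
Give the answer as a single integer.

Answer: 3

Analysis:
Per-block:
  n0: def={c,s,u} ue=∅
  n1: def={s} ue={c}
  n2: def={c,s} ue={c}
  n3: def={c} ue=∅
  n4: def={c,z} ue={c}
  n5: def={c,s} ue={c}
  n6: def={z} ue={z}

Liveness:
  n0 li=∅ lo={c}
  n1 li={c} lo={c}
  n2 li={c} lo={c}
  n3 li=∅ lo={c}
  n4 li={c} lo={c,z}
  n5 li={c,z} lo={c,z}
  n6 li={z} lo=∅

Conflict graph:
  c: {s,u,z}
  s: {c,u,z}
  u: {c,s}
  z: {c,s}

Registers:
  {c,s,u} pairwise interfere (3-clique) ⇒ χ ≥ 3
  assign c→r0 s→r1 u→r2 z→r2 — no edge inside a register ⇒ χ ≤ 3
  χ = 3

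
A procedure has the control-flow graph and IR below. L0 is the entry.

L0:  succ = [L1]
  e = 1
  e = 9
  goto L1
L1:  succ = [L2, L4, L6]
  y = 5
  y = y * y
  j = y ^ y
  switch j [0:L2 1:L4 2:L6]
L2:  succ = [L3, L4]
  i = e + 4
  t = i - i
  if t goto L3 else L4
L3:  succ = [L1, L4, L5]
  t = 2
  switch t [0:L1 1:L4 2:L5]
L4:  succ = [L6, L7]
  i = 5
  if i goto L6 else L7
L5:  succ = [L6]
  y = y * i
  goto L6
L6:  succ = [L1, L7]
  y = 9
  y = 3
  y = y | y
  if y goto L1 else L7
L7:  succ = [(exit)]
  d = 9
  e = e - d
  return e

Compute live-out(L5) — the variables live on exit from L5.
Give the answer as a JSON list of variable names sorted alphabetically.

def/use:
  L0: {e} / ∅
  L1: {j,y} / ∅
  L2: {i,t} / {e}
  L3: {t} / ∅
  L4: {i} / ∅
  L5: {y} / {i,y}
  L6: {y} / ∅
  L7: {d,e} / {e}

Backward fixpoint:
  L0: in=∅ out={e}
  L1: in={e} out={e,y}
  L2: in={e,y} out={e,i,y}
  L3: in={e,i,y} out={e,i,y}
  L4: in={e} out={e}
  L5: in={e,i,y} out={e}
  L6: in={e} out={e}
  L7: in={e} out=∅

live-out(L5) = ["e"]

Answer: ["e"]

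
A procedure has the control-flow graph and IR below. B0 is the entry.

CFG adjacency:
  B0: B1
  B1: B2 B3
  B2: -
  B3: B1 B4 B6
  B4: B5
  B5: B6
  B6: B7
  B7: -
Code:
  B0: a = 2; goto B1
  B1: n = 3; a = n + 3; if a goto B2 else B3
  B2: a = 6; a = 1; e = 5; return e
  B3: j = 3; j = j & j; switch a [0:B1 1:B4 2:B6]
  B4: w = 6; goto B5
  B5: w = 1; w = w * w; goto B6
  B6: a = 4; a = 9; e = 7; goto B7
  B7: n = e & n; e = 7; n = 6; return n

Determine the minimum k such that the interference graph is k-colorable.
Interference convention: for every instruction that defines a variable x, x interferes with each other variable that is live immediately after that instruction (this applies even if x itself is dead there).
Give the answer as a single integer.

Block summaries:
  B0: {a} / ∅
  B1: {a,n} / ∅
  B2: {a,e} / ∅
  B3: {j} / {a}
  B4: {w} / ∅
  B5: {w} / ∅
  B6: {a,e} / ∅
  B7: {e,n} / {e,n}

Backward fixpoint:
  B0: in=∅ out=∅
  B1: in=∅ out={a,n}
  B2: in=∅ out=∅
  B3: in={a,n} out={n}
  B4: in={n} out={n}
  B5: in={n} out={n}
  B6: in={n} out={e,n}
  B7: in={e,n} out=∅

Interference:
  a↔{j,n}
  e↔{n}
  j↔{a,n}
  n↔{a,e,j,w}
  w↔{n}

Registers:
  lower bound: {a,j,n} mutually conflict ⇒ χ ≥ 3
  3-colouring: r0={n}  r1={a,e,w}  r2={j}
  χ = 3

Answer: 3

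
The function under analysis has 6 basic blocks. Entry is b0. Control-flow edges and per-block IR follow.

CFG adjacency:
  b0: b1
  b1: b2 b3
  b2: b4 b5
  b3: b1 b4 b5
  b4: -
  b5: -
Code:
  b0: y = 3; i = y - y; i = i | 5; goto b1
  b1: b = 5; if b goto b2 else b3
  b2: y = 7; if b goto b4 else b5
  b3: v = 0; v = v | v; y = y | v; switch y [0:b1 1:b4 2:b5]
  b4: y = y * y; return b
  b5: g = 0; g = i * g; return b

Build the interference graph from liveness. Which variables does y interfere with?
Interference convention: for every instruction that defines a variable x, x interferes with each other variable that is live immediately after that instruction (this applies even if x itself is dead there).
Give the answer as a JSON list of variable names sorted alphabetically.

Answer: ["b", "i", "v"]

Derivation:
Per-block:
  b0 def {i,y} use ∅
  b1 def {b} use ∅
  b2 def {y} use {b}
  b3 def {v,y} use {y}
  b4 def {y} use {b,y}
  b5 def {g} use {b,i}

Liveness:
  b0 li=∅ lo={i,y}
  b1 li={i,y} lo={b,i,y}
  b2 li={b,i} lo={b,i,y}
  b3 li={b,i,y} lo={b,i,y}
  b4 li={b,y} lo=∅
  b5 li={b,i} lo=∅

Interference:
  b: {g,i,v,y}
  g: {b,i}
  i: {b,g,v,y}
  v: {b,i,y}
  y: {b,i,v}

N(y) = ["b", "i", "v"]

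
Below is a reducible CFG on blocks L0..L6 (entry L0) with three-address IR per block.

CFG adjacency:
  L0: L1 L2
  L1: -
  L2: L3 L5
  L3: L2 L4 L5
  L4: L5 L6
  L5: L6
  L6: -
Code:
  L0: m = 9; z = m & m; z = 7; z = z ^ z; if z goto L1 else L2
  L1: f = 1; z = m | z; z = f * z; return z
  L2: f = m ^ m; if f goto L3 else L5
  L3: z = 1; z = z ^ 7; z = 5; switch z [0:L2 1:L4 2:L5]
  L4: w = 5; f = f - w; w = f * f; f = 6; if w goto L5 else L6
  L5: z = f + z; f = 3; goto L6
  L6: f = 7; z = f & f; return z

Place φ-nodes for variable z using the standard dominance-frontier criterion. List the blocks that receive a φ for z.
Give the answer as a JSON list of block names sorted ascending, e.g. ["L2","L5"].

Answer: ["L2", "L5", "L6"]

Working:
idom tree: L1←L0 L2←L0 L3←L2 L4←L3 L5←L2 L6←L2
Dom at joins:
  L2: preds {L0,L3}: {L0} ∩ {L0,L2,L3} = {L0}; idom=L0
  L5: preds {L2,L3,L4}: {L0,L2} ∩ {L0,L2,L3} ∩ {L0,L2,L3,L4} = {L0,L2}; idom=L2
  L6: preds {L4,L5}: {L0,L2,L3,L4} ∩ {L0,L2,L5} = {L0,L2}; idom=L2

DF walk-up:
  join L2 pred L0: · stop@L0
  join L2 pred L3: L3→L2 stop@L0
  join L5 pred L2: · stop@L2
  join L5 pred L3: L3 stop@L2
  join L5 pred L4: L4→L3 stop@L2
  join L6 pred L4: L4→L3 stop@L2
  join L6 pred L5: L5 stop@L2
  L0: DF=∅
  L1: DF=∅
  L2: DF={L2}
  L3: DF={L2,L5,L6}
  L4: DF={L5,L6}
  L5: DF={L6}
  L6: DF=∅

φ for z: defs {L0,L1,L3,L5,L6}
  DF⁺ = {L2,L5,L6}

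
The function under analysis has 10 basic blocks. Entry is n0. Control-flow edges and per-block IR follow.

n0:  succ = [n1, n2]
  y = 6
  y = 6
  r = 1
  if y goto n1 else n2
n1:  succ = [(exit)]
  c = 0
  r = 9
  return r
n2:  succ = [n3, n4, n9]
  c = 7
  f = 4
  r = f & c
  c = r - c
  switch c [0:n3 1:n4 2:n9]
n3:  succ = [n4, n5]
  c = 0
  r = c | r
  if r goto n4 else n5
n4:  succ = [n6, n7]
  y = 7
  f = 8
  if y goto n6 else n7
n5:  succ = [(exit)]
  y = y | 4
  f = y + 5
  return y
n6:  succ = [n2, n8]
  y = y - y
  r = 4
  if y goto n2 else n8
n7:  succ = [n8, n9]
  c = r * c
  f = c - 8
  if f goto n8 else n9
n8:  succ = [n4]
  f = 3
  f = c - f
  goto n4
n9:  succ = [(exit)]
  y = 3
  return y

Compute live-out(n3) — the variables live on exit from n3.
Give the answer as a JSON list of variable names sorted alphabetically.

Answer: ["c", "r", "y"]

Analysis:
Block summaries:
  n0: {r,y} / ∅
  n1: {c,r} / ∅
  n2: {c,f,r} / ∅
  n3: {c,r} / {r}
  n4: {f,y} / ∅
  n5: {f,y} / {y}
  n6: {r,y} / {y}
  n7: {c,f} / {c,r}
  n8: {f} / {c}
  n9: {y} / ∅

Liveness:
  n0: in=∅ out={y}
  n1: in=∅ out=∅
  n2: in={y} out={c,r,y}
  n3: in={r,y} out={c,r,y}
  n4: in={c,r} out={c,r,y}
  n5: in={y} out=∅
  n6: in={c,y} out={c,r,y}
  n7: in={c,r} out={c,r}
  n8: in={c,r} out={c,r}
  n9: in=∅ out=∅

live-out(n3) = ["c", "r", "y"]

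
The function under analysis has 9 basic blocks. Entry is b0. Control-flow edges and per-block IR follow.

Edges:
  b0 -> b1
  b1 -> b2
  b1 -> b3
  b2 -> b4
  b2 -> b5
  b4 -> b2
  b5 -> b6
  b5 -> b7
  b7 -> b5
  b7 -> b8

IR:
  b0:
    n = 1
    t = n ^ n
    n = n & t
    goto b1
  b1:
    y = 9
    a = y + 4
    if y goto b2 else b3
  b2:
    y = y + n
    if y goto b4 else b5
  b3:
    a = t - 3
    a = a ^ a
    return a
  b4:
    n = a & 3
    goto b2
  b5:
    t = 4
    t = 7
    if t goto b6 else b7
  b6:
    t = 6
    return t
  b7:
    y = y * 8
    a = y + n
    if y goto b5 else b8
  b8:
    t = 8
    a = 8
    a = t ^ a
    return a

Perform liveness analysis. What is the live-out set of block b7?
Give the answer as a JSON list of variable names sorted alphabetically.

Block summaries:
  b0 def {n,t} use ∅
  b1 def {a,y} use ∅
  b2 def {y} use {n,y}
  b3 def {a} use {t}
  b4 def {n} use {a}
  b5 def {t} use ∅
  b6 def {t} use ∅
  b7 def {a,y} use {n,y}
  b8 def {a,t} use ∅

Backward fixpoint:
  b0 li=∅ lo={n,t}
  b1 li={n,t} lo={a,n,t,y}
  b2 li={a,n,y} lo={a,n,y}
  b3 li={t} lo=∅
  b4 li={a,y} lo={a,n,y}
  b5 li={n,y} lo={n,y}
  b6 li=∅ lo=∅
  b7 li={n,y} lo={n,y}
  b8 li=∅ lo=∅

live-out(b7) = ["n", "y"]

Answer: ["n", "y"]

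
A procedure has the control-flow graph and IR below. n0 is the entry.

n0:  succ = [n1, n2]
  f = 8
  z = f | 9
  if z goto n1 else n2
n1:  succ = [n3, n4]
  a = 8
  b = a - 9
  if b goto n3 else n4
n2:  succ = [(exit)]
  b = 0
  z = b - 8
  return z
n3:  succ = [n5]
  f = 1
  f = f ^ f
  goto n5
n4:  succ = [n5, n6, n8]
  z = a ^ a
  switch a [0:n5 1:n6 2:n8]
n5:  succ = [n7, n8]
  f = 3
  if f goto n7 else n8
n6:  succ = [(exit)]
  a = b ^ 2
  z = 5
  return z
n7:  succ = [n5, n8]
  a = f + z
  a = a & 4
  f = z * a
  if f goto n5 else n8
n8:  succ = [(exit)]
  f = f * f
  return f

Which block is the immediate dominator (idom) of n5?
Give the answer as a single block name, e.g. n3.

Answer: n1

Analysis:
idom tree: n1←n0 n2←n0 n3←n1 n4←n1 n5←n1 n6←n4 n7←n5 n8←n1
Dom at joins:
  n5: preds {n3,n4,n7}: {n0,n1,n3} ∩ {n0,n1,n4} ∩ {n0,n1,n5,n7} = {n0,n1}; idom=n1
  n8: preds {n4,n5,n7}: {n0,n1,n4} ∩ {n0,n1,n5} ∩ {n0,n1,n5,n7} = {n0,n1}; idom=n1

idom(n5) = n1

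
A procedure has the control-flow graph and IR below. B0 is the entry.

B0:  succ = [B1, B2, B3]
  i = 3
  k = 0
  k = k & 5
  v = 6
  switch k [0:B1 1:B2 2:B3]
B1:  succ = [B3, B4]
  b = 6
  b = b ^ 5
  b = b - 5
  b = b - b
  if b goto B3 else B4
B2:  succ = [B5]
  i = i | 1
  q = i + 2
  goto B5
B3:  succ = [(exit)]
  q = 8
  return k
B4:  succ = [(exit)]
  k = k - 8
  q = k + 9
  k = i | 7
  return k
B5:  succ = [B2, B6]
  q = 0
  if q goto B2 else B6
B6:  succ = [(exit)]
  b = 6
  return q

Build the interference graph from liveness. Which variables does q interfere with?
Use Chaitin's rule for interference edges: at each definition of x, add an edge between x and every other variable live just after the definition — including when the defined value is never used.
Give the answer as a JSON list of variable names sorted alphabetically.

Block summaries:
  B0 def {i,k,v} use ∅
  B1 def {b} use ∅
  B2 def {i,q} use {i}
  B3 def {q} use {k}
  B4 def {k,q} use {i,k}
  B5 def {q} use ∅
  B6 def {b} use {q}

Live sets:
  B0: in=∅ out={i,k}
  B1: in={i,k} out={i,k}
  B2: in={i} out={i}
  B3: in={k} out=∅
  B4: in={i,k} out=∅
  B5: in={i} out={i,q}
  B6: in={q} out=∅

Conflict graph:
  b — {i,k,q}
  i — {b,k,q,v}
  k — {b,i,q,v}
  q — {b,i,k}
  v — {i,k}

N(q) = ["b", "i", "k"]

Answer: ["b", "i", "k"]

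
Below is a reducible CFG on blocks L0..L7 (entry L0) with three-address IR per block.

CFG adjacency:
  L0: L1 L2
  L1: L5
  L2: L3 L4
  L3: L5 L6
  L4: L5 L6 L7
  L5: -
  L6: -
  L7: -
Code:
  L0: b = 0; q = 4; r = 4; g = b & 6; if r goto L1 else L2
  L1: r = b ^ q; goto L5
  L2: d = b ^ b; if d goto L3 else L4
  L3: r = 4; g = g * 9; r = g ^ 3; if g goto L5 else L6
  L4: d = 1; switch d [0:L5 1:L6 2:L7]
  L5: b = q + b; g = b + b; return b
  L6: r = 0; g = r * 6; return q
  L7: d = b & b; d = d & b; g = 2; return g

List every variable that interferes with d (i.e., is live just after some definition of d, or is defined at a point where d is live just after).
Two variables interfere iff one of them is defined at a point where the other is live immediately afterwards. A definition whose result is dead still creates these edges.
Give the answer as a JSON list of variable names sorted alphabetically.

def/use:
  L0: {b,g,q,r} / ∅
  L1: {r} / {b,q}
  L2: {d} / {b}
  L3: {g,r} / {g}
  L4: {d} / ∅
  L5: {b,g} / {b,q}
  L6: {g,r} / {q}
  L7: {d,g} / {b}

Liveness:
  L0 li=∅ lo={b,g,q}
  L1 li={b,q} lo={b,q}
  L2 li={b,g,q} lo={b,g,q}
  L3 li={b,g,q} lo={b,q}
  L4 li={b,q} lo={b,q}
  L5 li={b,q} lo=∅
  L6 li={q} lo=∅
  L7 li={b} lo=∅

Interference:
  b↔{d,g,q,r}
  d↔{b,g,q}
  g↔{b,d,q,r}
  q↔{b,d,g,r}
  r↔{b,g,q}

N(d) = ["b", "g", "q"]

Answer: ["b", "g", "q"]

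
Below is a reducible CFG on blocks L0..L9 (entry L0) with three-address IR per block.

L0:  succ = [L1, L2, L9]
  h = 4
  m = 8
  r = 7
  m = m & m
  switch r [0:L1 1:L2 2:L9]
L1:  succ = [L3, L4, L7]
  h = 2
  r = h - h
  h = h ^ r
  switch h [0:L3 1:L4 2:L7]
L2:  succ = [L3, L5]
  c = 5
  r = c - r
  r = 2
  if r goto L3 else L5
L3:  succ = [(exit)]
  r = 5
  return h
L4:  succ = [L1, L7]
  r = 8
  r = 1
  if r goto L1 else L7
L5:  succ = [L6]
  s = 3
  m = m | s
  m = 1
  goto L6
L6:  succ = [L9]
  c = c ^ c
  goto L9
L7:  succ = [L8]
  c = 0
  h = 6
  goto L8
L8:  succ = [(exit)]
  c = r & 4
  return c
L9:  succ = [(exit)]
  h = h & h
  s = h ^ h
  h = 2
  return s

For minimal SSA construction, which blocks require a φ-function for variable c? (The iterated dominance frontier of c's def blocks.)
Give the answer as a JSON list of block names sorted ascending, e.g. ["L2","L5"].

Answer: ["L3", "L9"]

Analysis:
idom tree: L1←L0 L2←L0 L3←L0 L4←L1 L5←L2 L6←L5 L7←L1 L8←L7 L9←L0
Dom at joins:
  L1: preds {L0,L4}: {L0} ∩ {L0,L1,L4} = {L0}; idom=L0
  L3: preds {L1,L2}: {L0,L1} ∩ {L0,L2} = {L0}; idom=L0
  L7: preds {L1,L4}: {L0,L1} ∩ {L0,L1,L4} = {L0,L1}; idom=L1
  L9: preds {L0,L6}: {L0} ∩ {L0,L2,L5,L6} = {L0}; idom=L0

Frontier:
  join L1 pred L0: · stop@L0
  join L1 pred L4: L4→L1 stop@L0
  join L3 pred L1: L1 stop@L0
  join L3 pred L2: L2 stop@L0
  join L7 pred L1: · stop@L1
  join L7 pred L4: L4 stop@L1
  join L9 pred L0: · stop@L0
  join L9 pred L6: L6→L5→L2 stop@L0
  DF(L0)=∅
  DF(L1)={L1,L3}
  DF(L2)={L3,L9}
  DF(L3)=∅
  DF(L4)={L1,L7}
  DF(L5)={L9}
  DF(L6)={L9}
  DF(L7)=∅
  DF(L8)=∅
  DF(L9)=∅

φ for c: defs {L2,L6,L7,L8}
  DF⁺ = {L3,L9}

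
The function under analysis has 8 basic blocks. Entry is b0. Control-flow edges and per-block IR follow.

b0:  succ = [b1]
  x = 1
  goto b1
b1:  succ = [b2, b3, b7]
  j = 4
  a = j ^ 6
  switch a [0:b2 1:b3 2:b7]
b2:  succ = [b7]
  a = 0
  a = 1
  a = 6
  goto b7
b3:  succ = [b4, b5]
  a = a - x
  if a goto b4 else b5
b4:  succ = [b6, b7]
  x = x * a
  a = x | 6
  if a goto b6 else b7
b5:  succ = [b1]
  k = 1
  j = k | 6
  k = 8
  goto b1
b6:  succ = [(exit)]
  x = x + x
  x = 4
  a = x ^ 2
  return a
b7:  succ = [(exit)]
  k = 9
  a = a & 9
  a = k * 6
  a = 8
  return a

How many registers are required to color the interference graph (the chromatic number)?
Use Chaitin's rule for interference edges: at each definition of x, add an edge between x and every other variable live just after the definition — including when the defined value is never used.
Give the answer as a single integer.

def/use:
  b0: {x} / ∅
  b1: {a,j} / ∅
  b2: {a} / ∅
  b3: {a} / {a,x}
  b4: {a,x} / {a,x}
  b5: {j,k} / ∅
  b6: {a,x} / {x}
  b7: {a,k} / {a}

Live sets:
  b0 li=∅ lo={x}
  b1 li={x} lo={a,x}
  b2 li=∅ lo={a}
  b3 li={a,x} lo={a,x}
  b4 li={a,x} lo={a,x}
  b5 li={x} lo={x}
  b6 li={x} lo=∅
  b7 li={a} lo=∅

Conflict graph:
  a — {k,x}
  j — {x}
  k — {a,x}
  x — {a,j,k}

Registers:
  clique {a,k,x} ⇒ need ≥ 3
  3-colouring: c0={x}  c1={a,j}  c2={k}
  χ = 3

Answer: 3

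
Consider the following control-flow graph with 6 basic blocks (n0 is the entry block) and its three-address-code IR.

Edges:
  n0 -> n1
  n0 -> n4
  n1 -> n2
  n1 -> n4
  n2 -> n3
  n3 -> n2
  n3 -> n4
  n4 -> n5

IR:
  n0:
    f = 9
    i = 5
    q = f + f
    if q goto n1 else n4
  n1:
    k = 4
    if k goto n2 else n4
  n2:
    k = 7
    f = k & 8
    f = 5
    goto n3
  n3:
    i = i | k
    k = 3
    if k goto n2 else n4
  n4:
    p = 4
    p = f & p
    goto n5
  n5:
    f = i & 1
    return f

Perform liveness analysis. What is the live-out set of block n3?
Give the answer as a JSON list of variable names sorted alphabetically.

def/use:
  n0: def={f,i,q} ue=∅
  n1: def={k} ue=∅
  n2: def={f,k} ue=∅
  n3: def={i,k} ue={i,k}
  n4: def={p} ue={f}
  n5: def={f} ue={i}

Backward fixpoint:
  live n0: ∅→{f,i}
  live n1: {f,i}→{f,i}
  live n2: {i}→{f,i,k}
  live n3: {f,i,k}→{f,i}
  live n4: {f,i}→{i}
  live n5: {i}→∅

live-out(n3) = ["f", "i"]

Answer: ["f", "i"]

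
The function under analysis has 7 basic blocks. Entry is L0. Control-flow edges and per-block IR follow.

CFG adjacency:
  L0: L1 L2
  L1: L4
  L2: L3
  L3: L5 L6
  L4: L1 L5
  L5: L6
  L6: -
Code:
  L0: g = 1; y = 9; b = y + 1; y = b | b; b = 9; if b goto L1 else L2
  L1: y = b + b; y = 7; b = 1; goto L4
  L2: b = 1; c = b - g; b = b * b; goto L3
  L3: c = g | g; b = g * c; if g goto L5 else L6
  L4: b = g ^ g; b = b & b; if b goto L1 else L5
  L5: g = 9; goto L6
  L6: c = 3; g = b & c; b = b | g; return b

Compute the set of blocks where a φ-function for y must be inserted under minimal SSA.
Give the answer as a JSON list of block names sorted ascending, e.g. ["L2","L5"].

Answer: ["L1", "L5", "L6"]

Derivation:
idom tree: L1←L0 L2←L0 L3←L2 L4←L1 L5←L0 L6←L0
Join-block Dom:
  L1: preds {L0,L4}: {L0} ∩ {L0,L1,L4} = {L0}; idom=L0
  L5: preds {L3,L4}: {L0,L2,L3} ∩ {L0,L1,L4} = {L0}; idom=L0
  L6: preds {L3,L5}: {L0,L2,L3} ∩ {L0,L5} = {L0}; idom=L0

Frontier:
  L1←L0: walk · to L0
  L1←L4: walk L4→L1 to L0
  L5←L3: walk L3→L2 to L0
  L5←L4: walk L4→L1 to L0
  L6←L3: walk L3→L2 to L0
  L6←L5: walk L5 to L0
  DF(L0)=∅
  DF(L1)={L1,L5}
  DF(L2)={L5,L6}
  DF(L3)={L5,L6}
  DF(L4)={L1,L5}
  DF(L5)={L6}
  DF(L6)=∅

φ for y: defs {L0,L1}
  DF⁺ = {L1,L5,L6}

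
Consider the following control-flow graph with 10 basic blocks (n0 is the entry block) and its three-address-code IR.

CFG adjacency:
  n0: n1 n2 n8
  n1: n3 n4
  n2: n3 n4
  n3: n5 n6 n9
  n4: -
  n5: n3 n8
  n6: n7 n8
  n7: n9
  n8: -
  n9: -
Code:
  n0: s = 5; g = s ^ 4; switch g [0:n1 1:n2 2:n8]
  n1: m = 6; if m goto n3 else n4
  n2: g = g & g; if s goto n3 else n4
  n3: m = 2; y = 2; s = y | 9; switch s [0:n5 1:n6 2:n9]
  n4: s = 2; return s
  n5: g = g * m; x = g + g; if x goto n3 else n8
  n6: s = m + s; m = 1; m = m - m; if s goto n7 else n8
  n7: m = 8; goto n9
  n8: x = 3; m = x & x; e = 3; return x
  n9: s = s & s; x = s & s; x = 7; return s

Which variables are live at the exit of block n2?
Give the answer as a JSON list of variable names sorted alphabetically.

def/use:
  n0: {g,s} / ∅
  n1: {m} / ∅
  n2: {g} / {g,s}
  n3: {m,s,y} / ∅
  n4: {s} / ∅
  n5: {g,x} / {g,m}
  n6: {m,s} / {m,s}
  n7: {m} / ∅
  n8: {e,m,x} / ∅
  n9: {s,x} / {s}

Liveness:
  live n0: ∅→{g,s}
  live n1: {g}→{g}
  live n2: {g,s}→{g}
  live n3: {g}→{g,m,s}
  live n4: ∅→∅
  live n5: {g,m}→{g}
  live n6: {m,s}→{s}
  live n7: {s}→{s}
  live n8: ∅→∅
  live n9: {s}→∅

live-out(n2) = ["g"]

Answer: ["g"]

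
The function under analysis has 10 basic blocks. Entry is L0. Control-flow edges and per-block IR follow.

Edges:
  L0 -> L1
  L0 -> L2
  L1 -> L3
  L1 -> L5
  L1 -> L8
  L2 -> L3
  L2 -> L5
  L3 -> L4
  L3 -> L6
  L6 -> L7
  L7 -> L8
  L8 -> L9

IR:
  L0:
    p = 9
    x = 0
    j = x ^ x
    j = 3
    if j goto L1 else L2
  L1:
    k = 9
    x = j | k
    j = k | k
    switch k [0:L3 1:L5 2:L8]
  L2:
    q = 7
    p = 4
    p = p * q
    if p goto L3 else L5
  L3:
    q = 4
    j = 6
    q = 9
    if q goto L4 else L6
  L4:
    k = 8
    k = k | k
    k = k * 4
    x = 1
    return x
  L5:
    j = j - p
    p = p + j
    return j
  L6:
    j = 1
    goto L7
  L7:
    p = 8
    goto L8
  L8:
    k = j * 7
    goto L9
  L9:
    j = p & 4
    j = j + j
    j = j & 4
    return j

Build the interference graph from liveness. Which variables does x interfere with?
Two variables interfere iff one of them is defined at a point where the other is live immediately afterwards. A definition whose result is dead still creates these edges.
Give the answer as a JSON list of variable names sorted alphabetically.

Per-block:
  L0: def={j,p,x} ue=∅
  L1: def={j,k,x} ue={j}
  L2: def={p,q} ue=∅
  L3: def={j,q} ue=∅
  L4: def={k,x} ue=∅
  L5: def={j,p} ue={j,p}
  L6: def={j} ue=∅
  L7: def={p} ue=∅
  L8: def={k} ue={j}
  L9: def={j} ue={p}

Backward fixpoint:
  L0: in=∅ out={j,p}
  L1: in={j,p} out={j,p}
  L2: in={j} out={j,p}
  L3: in=∅ out=∅
  L4: in=∅ out=∅
  L5: in={j,p} out=∅
  L6: in=∅ out={j}
  L7: in={j} out={j,p}
  L8: in={j,p} out={p}
  L9: in={p} out=∅

Interfere edges:
  j: {k,p,q}
  k: {j,p,x}
  p: {j,k,q,x}
  q: {j,p}
  x: {k,p}

N(x) = ["k", "p"]

Answer: ["k", "p"]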